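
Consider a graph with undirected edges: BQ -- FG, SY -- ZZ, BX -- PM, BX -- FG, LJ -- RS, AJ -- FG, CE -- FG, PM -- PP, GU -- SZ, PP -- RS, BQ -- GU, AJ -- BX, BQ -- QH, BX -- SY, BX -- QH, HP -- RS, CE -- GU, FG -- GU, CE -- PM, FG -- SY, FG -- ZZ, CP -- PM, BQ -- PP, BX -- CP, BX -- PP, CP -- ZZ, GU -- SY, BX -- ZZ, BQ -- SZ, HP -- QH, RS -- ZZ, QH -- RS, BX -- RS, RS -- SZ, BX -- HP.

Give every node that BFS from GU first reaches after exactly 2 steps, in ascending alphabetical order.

AJ, BX, PM, PP, QH, RS, ZZ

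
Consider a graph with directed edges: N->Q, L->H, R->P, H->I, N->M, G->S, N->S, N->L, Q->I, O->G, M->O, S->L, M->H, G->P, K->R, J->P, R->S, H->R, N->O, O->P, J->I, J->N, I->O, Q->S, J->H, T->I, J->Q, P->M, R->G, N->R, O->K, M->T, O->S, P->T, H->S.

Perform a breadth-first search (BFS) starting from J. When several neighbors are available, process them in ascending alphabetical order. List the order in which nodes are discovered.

Visit J; enqueue H, I, N, P, Q → queue [H, I, N, P, Q]
Visit H; enqueue R, S → queue [I, N, P, Q, R, S]
Visit I; enqueue O → queue [N, P, Q, R, S, O]
Visit N; enqueue L, M → queue [P, Q, R, S, O, L, M]
Visit P; enqueue T → queue [Q, R, S, O, L, M, T]
Visit Q → queue [R, S, O, L, M, T]
Visit R; enqueue G → queue [S, O, L, M, T, G]
Visit S → queue [O, L, M, T, G]
Visit O; enqueue K → queue [L, M, T, G, K]
Visit L → queue [M, T, G, K]
Visit M → queue [T, G, K]
Visit T → queue [G, K]
Visit G → queue [K]
Visit K → queue []

J, H, I, N, P, Q, R, S, O, L, M, T, G, K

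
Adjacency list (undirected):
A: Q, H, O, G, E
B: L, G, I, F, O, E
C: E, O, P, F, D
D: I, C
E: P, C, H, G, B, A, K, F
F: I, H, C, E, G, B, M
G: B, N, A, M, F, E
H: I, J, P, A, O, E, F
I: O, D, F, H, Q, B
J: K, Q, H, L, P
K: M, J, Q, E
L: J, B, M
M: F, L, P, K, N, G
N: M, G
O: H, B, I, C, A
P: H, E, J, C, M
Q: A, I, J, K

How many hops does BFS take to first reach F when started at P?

2

Level 0: P
Level 1: C, E, H, J, M
Level 2: A, B, D, F, G, I, K, L, N, O, Q
F first appears at level 2.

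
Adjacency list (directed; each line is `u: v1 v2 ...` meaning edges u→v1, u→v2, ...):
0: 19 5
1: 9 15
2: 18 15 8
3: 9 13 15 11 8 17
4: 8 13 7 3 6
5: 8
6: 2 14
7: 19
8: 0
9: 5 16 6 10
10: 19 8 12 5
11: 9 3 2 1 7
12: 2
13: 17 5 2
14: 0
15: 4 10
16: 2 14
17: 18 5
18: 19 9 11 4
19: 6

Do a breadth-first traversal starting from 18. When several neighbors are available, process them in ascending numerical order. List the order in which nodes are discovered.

Visit 18; enqueue 4, 9, 11, 19 → queue [4, 9, 11, 19]
Visit 4; enqueue 3, 6, 7, 8, 13 → queue [9, 11, 19, 3, 6, 7, 8, 13]
Visit 9; enqueue 5, 10, 16 → queue [11, 19, 3, 6, 7, 8, 13, 5, 10, 16]
Visit 11; enqueue 1, 2 → queue [19, 3, 6, 7, 8, 13, 5, 10, 16, 1, 2]
Visit 19 → queue [3, 6, 7, 8, 13, 5, 10, 16, 1, 2]
Visit 3; enqueue 15, 17 → queue [6, 7, 8, 13, 5, 10, 16, 1, 2, 15, 17]
Visit 6; enqueue 14 → queue [7, 8, 13, 5, 10, 16, 1, 2, 15, 17, 14]
Visit 7 → queue [8, 13, 5, 10, 16, 1, 2, 15, 17, 14]
Visit 8; enqueue 0 → queue [13, 5, 10, 16, 1, 2, 15, 17, 14, 0]
Visit 13 → queue [5, 10, 16, 1, 2, 15, 17, 14, 0]
Visit 5 → queue [10, 16, 1, 2, 15, 17, 14, 0]
Visit 10; enqueue 12 → queue [16, 1, 2, 15, 17, 14, 0, 12]
Visit 16 → queue [1, 2, 15, 17, 14, 0, 12]
Visit 1 → queue [2, 15, 17, 14, 0, 12]
Visit 2 → queue [15, 17, 14, 0, 12]
Visit 15 → queue [17, 14, 0, 12]
Visit 17 → queue [14, 0, 12]
Visit 14 → queue [0, 12]
Visit 0 → queue [12]
Visit 12 → queue []

18, 4, 9, 11, 19, 3, 6, 7, 8, 13, 5, 10, 16, 1, 2, 15, 17, 14, 0, 12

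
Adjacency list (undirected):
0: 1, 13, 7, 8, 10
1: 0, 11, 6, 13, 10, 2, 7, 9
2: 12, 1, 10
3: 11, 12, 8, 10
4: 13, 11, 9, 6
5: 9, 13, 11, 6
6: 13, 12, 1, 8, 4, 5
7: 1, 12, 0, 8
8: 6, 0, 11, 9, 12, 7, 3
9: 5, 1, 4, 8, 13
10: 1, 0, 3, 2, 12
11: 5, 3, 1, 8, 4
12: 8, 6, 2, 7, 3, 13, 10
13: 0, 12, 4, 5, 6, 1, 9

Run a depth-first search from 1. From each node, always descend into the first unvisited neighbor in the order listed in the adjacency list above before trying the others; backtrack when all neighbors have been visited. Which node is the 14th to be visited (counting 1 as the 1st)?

7

Visit 1
1 → 0
0 → 13
13 → 12
12 → 8
8 → 6
6 → 4
4 → 11
11 → 5
5 → 9
11 → 3
3 → 10
10 → 2
8 → 7

Visit order: 1, 0, 13, 12, 8, 6, 4, 11, 5, 9, 3, 10, 2, 7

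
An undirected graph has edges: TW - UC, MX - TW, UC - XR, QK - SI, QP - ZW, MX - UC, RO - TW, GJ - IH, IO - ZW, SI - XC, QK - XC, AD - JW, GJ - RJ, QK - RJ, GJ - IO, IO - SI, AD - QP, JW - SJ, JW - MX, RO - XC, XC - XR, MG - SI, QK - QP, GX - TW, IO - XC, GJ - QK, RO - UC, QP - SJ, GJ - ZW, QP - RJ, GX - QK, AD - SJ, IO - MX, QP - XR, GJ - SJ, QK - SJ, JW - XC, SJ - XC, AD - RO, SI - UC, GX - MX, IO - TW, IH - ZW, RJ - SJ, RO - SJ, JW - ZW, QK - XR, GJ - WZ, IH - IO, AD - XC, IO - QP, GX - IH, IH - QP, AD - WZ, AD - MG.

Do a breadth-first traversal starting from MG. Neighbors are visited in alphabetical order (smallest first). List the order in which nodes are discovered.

Visit MG; enqueue AD, SI → queue [AD, SI]
Visit AD; enqueue JW, QP, RO, SJ, WZ, XC → queue [SI, JW, QP, RO, SJ, WZ, XC]
Visit SI; enqueue IO, QK, UC → queue [JW, QP, RO, SJ, WZ, XC, IO, QK, UC]
Visit JW; enqueue MX, ZW → queue [QP, RO, SJ, WZ, XC, IO, QK, UC, MX, ZW]
Visit QP; enqueue IH, RJ, XR → queue [RO, SJ, WZ, XC, IO, QK, UC, MX, ZW, IH, RJ, XR]
Visit RO; enqueue TW → queue [SJ, WZ, XC, IO, QK, UC, MX, ZW, IH, RJ, XR, TW]
Visit SJ; enqueue GJ → queue [WZ, XC, IO, QK, UC, MX, ZW, IH, RJ, XR, TW, GJ]
Visit WZ → queue [XC, IO, QK, UC, MX, ZW, IH, RJ, XR, TW, GJ]
Visit XC → queue [IO, QK, UC, MX, ZW, IH, RJ, XR, TW, GJ]
Visit IO → queue [QK, UC, MX, ZW, IH, RJ, XR, TW, GJ]
Visit QK; enqueue GX → queue [UC, MX, ZW, IH, RJ, XR, TW, GJ, GX]
Visit UC → queue [MX, ZW, IH, RJ, XR, TW, GJ, GX]
Visit MX → queue [ZW, IH, RJ, XR, TW, GJ, GX]
Visit ZW → queue [IH, RJ, XR, TW, GJ, GX]
Visit IH → queue [RJ, XR, TW, GJ, GX]
Visit RJ → queue [XR, TW, GJ, GX]
Visit XR → queue [TW, GJ, GX]
Visit TW → queue [GJ, GX]
Visit GJ → queue [GX]
Visit GX → queue []

MG → AD → SI → JW → QP → RO → SJ → WZ → XC → IO → QK → UC → MX → ZW → IH → RJ → XR → TW → GJ → GX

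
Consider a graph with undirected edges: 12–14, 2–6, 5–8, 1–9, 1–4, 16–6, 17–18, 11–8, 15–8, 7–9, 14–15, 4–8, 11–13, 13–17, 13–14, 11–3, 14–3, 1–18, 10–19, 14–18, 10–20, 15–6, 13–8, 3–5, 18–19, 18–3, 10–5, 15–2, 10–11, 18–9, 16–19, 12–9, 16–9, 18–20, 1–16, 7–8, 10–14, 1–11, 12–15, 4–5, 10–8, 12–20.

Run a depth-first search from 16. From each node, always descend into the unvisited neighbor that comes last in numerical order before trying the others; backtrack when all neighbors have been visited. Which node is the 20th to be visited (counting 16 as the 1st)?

Visit 16
16 → 19
19 → 18
18 → 20
20 → 12
12 → 15
15 → 14
14 → 13
13 → 17
13 → 11
11 → 10
10 → 8
8 → 7
7 → 9
9 → 1
1 → 4
4 → 5
5 → 3
15 → 6
6 → 2

Visit order: 16, 19, 18, 20, 12, 15, 14, 13, 17, 11, 10, 8, 7, 9, 1, 4, 5, 3, 6, 2

2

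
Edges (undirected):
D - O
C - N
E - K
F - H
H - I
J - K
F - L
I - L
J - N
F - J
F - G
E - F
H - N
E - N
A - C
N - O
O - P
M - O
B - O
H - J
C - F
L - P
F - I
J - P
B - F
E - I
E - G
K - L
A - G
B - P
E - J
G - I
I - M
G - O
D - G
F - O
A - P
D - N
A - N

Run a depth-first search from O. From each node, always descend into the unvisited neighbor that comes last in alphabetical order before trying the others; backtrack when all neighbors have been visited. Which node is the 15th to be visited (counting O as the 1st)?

B

Visit O
O → P
P → L
L → K
K → J
J → N
N → H
H → I
I → M
I → G
G → F
F → E
F → C
C → A
F → B
G → D

Visit order: O, P, L, K, J, N, H, I, M, G, F, E, C, A, B, D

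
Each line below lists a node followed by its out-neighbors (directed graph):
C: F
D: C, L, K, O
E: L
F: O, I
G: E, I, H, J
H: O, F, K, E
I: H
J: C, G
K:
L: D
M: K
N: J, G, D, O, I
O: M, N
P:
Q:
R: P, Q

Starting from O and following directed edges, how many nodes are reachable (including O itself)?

13

BFS from O visits: O, M, N, K, D, G, I, J, C, L, E, H, F
Reachable nodes: 13 of 16 total.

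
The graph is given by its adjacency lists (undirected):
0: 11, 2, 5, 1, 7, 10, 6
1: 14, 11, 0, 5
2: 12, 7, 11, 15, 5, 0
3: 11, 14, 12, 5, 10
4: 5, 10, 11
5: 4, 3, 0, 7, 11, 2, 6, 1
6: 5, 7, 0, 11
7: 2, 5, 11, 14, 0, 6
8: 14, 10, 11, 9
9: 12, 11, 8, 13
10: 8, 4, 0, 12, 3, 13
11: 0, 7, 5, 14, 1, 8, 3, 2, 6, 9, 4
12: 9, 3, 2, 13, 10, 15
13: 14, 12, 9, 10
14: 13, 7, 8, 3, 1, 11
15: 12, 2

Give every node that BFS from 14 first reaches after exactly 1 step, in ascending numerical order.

1, 3, 7, 8, 11, 13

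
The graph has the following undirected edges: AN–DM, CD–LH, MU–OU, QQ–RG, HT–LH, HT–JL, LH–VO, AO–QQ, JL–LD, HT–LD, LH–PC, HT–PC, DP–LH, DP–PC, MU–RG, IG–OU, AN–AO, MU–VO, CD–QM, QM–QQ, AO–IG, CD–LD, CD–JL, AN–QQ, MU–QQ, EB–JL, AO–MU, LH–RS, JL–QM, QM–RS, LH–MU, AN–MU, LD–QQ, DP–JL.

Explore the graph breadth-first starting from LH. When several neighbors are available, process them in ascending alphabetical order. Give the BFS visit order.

LH → CD → DP → HT → MU → PC → RS → VO → JL → LD → QM → AN → AO → OU → QQ → RG → EB → DM → IG

Visit LH; enqueue CD, DP, HT, MU, PC, RS, VO → queue [CD, DP, HT, MU, PC, RS, VO]
Visit CD; enqueue JL, LD, QM → queue [DP, HT, MU, PC, RS, VO, JL, LD, QM]
Visit DP → queue [HT, MU, PC, RS, VO, JL, LD, QM]
Visit HT → queue [MU, PC, RS, VO, JL, LD, QM]
Visit MU; enqueue AN, AO, OU, QQ, RG → queue [PC, RS, VO, JL, LD, QM, AN, AO, OU, QQ, RG]
Visit PC → queue [RS, VO, JL, LD, QM, AN, AO, OU, QQ, RG]
Visit RS → queue [VO, JL, LD, QM, AN, AO, OU, QQ, RG]
Visit VO → queue [JL, LD, QM, AN, AO, OU, QQ, RG]
Visit JL; enqueue EB → queue [LD, QM, AN, AO, OU, QQ, RG, EB]
Visit LD → queue [QM, AN, AO, OU, QQ, RG, EB]
Visit QM → queue [AN, AO, OU, QQ, RG, EB]
Visit AN; enqueue DM → queue [AO, OU, QQ, RG, EB, DM]
Visit AO; enqueue IG → queue [OU, QQ, RG, EB, DM, IG]
Visit OU → queue [QQ, RG, EB, DM, IG]
Visit QQ → queue [RG, EB, DM, IG]
Visit RG → queue [EB, DM, IG]
Visit EB → queue [DM, IG]
Visit DM → queue [IG]
Visit IG → queue []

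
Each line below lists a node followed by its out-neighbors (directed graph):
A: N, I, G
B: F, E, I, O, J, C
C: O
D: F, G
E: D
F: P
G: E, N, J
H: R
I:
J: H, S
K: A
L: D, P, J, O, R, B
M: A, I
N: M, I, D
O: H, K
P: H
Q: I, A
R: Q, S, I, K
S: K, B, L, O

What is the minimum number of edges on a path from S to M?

4

Level 0: S
Level 1: B, K, L, O
Level 2: A, C, D, E, F, H, I, J, P, R
Level 3: G, N, Q
Level 4: M
M first appears at level 4.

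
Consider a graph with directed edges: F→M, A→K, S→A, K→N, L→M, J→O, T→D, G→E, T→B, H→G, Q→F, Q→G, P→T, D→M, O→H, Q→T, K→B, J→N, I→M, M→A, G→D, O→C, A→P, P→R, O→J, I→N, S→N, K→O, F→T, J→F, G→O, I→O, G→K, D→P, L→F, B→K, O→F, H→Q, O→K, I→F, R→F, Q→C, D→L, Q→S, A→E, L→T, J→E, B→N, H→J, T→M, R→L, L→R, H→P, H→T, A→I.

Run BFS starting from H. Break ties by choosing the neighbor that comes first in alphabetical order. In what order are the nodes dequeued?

H, G, J, P, Q, T, D, E, K, O, F, N, R, C, S, B, M, L, A, I

Visit H; enqueue G, J, P, Q, T → queue [G, J, P, Q, T]
Visit G; enqueue D, E, K, O → queue [J, P, Q, T, D, E, K, O]
Visit J; enqueue F, N → queue [P, Q, T, D, E, K, O, F, N]
Visit P; enqueue R → queue [Q, T, D, E, K, O, F, N, R]
Visit Q; enqueue C, S → queue [T, D, E, K, O, F, N, R, C, S]
Visit T; enqueue B, M → queue [D, E, K, O, F, N, R, C, S, B, M]
Visit D; enqueue L → queue [E, K, O, F, N, R, C, S, B, M, L]
Visit E → queue [K, O, F, N, R, C, S, B, M, L]
Visit K → queue [O, F, N, R, C, S, B, M, L]
Visit O → queue [F, N, R, C, S, B, M, L]
Visit F → queue [N, R, C, S, B, M, L]
Visit N → queue [R, C, S, B, M, L]
Visit R → queue [C, S, B, M, L]
Visit C → queue [S, B, M, L]
Visit S; enqueue A → queue [B, M, L, A]
Visit B → queue [M, L, A]
Visit M → queue [L, A]
Visit L → queue [A]
Visit A; enqueue I → queue [I]
Visit I → queue []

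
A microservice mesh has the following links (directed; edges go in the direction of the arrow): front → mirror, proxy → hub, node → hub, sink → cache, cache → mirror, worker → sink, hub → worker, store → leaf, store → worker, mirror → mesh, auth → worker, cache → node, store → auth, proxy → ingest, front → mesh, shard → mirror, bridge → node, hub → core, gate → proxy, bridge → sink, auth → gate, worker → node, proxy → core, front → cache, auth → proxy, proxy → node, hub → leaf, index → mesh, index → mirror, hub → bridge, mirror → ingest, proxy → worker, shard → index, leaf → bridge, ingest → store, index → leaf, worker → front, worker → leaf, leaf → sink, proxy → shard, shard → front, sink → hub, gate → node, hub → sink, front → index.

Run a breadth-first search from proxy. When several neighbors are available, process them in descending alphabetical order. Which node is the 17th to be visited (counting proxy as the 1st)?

auth

Visit proxy; enqueue worker, shard, node, ingest, hub, core → queue [worker, shard, node, ingest, hub, core]
Visit worker; enqueue sink, leaf, front → queue [shard, node, ingest, hub, core, sink, leaf, front]
Visit shard; enqueue mirror, index → queue [node, ingest, hub, core, sink, leaf, front, mirror, index]
Visit node → queue [ingest, hub, core, sink, leaf, front, mirror, index]
Visit ingest; enqueue store → queue [hub, core, sink, leaf, front, mirror, index, store]
Visit hub; enqueue bridge → queue [core, sink, leaf, front, mirror, index, store, bridge]
Visit core → queue [sink, leaf, front, mirror, index, store, bridge]
Visit sink; enqueue cache → queue [leaf, front, mirror, index, store, bridge, cache]
Visit leaf → queue [front, mirror, index, store, bridge, cache]
Visit front; enqueue mesh → queue [mirror, index, store, bridge, cache, mesh]
Visit mirror → queue [index, store, bridge, cache, mesh]
Visit index → queue [store, bridge, cache, mesh]
Visit store; enqueue auth → queue [bridge, cache, mesh, auth]
Visit bridge → queue [cache, mesh, auth]
Visit cache → queue [mesh, auth]
Visit mesh → queue [auth]
Visit auth; enqueue gate → queue [gate]
Visit gate → queue []

Visit order: proxy, worker, shard, node, ingest, hub, core, sink, leaf, front, mirror, index, store, bridge, cache, mesh, auth, gate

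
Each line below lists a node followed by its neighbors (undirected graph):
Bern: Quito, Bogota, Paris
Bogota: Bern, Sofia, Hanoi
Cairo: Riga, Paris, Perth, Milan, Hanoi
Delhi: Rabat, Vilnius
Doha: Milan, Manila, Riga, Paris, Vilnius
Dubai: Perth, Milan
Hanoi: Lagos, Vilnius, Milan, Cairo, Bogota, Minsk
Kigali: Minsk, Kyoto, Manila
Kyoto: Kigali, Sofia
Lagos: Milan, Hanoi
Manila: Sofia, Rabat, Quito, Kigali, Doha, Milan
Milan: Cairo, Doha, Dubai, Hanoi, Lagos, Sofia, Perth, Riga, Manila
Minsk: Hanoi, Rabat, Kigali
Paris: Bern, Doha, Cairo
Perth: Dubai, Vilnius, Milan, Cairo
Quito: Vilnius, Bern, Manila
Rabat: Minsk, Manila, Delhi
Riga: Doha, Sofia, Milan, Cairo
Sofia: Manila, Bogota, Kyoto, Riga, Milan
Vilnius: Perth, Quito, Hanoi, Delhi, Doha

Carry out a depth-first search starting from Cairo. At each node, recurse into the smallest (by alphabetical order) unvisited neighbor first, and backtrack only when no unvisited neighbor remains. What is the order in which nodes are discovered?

Cairo -> Hanoi -> Bogota -> Bern -> Paris -> Doha -> Manila -> Kigali -> Kyoto -> Sofia -> Milan -> Dubai -> Perth -> Vilnius -> Delhi -> Rabat -> Minsk -> Quito -> Lagos -> Riga

Visit Cairo
Cairo → Hanoi
Hanoi → Bogota
Bogota → Bern
Bern → Paris
Paris → Doha
Doha → Manila
Manila → Kigali
Kigali → Kyoto
Kyoto → Sofia
Sofia → Milan
Milan → Dubai
Dubai → Perth
Perth → Vilnius
Vilnius → Delhi
Delhi → Rabat
Rabat → Minsk
Vilnius → Quito
Milan → Lagos
Milan → Riga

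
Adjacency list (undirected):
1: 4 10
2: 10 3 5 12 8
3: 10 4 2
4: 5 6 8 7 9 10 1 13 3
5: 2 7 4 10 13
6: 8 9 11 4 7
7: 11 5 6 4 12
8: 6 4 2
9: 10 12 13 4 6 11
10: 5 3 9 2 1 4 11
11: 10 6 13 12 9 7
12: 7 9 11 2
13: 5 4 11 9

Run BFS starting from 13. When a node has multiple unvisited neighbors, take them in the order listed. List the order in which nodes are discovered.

13 -> 5 -> 4 -> 11 -> 9 -> 2 -> 7 -> 10 -> 6 -> 8 -> 1 -> 3 -> 12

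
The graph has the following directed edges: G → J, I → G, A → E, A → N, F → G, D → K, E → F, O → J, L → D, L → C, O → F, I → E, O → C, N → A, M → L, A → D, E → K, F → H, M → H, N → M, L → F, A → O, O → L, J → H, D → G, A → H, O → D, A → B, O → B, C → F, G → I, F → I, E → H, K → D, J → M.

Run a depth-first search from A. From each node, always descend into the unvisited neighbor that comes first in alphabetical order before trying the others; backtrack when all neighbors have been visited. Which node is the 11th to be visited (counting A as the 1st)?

Visit A
A → B
A → D
D → G
G → I
I → E
E → F
F → H
E → K
G → J
J → M
M → L
L → C
A → N
A → O

Visit order: A, B, D, G, I, E, F, H, K, J, M, L, C, N, O

M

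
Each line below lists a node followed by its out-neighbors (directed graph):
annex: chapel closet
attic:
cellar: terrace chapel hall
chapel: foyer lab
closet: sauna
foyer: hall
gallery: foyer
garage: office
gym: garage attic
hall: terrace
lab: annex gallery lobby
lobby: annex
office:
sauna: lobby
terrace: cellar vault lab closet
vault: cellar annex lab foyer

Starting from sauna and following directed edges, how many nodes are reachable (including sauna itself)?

12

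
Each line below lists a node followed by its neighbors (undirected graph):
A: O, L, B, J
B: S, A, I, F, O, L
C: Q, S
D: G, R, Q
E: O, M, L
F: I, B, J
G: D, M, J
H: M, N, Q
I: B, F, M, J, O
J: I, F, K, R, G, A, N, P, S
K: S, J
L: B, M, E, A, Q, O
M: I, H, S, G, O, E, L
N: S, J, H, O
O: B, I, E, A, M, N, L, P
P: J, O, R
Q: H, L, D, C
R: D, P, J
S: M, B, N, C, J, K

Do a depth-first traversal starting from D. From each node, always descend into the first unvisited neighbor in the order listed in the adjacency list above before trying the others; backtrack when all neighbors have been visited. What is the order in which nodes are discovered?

D, G, M, I, B, S, N, J, F, K, R, P, O, E, L, A, Q, H, C

Visit D
D → G
G → M
M → I
I → B
B → S
S → N
N → J
J → F
J → K
J → R
R → P
P → O
O → E
E → L
L → A
L → Q
Q → H
Q → C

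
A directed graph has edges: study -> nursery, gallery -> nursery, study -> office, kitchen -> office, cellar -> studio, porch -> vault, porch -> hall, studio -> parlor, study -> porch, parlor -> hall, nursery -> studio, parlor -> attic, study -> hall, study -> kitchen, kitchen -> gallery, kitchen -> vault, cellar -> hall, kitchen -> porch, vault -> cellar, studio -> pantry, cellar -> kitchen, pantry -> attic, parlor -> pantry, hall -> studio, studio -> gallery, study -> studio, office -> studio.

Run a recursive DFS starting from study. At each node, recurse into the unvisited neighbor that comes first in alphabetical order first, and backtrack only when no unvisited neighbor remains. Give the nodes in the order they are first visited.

study, hall, studio, gallery, nursery, pantry, attic, parlor, kitchen, office, porch, vault, cellar

Visit study
study → hall
hall → studio
studio → gallery
gallery → nursery
studio → pantry
pantry → attic
studio → parlor
study → kitchen
kitchen → office
kitchen → porch
porch → vault
vault → cellar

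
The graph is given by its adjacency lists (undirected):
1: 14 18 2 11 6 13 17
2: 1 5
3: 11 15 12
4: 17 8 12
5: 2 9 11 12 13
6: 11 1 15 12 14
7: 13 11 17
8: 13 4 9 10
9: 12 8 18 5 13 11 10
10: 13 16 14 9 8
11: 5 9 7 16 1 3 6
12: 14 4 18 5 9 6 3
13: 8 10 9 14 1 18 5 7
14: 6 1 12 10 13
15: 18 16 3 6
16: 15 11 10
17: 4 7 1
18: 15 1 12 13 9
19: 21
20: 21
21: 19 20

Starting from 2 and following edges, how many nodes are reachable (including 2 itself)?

BFS from 2 visits: 2, 1, 5, 14, 18, 11, 6, 13, 17, 9, 12, 10, 15, 7, 16, 3, 8, 4
Reachable nodes: 18 of 21 total.

18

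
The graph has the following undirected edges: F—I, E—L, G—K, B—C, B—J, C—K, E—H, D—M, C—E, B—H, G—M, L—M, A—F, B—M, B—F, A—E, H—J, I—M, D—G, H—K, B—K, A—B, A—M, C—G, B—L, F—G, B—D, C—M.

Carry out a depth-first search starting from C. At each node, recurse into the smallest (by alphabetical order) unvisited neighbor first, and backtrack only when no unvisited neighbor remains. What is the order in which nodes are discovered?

Visit C
C → B
B → A
A → E
E → H
H → J
H → K
K → G
G → D
D → M
M → I
I → F
M → L

C B A E H J K G D M I F L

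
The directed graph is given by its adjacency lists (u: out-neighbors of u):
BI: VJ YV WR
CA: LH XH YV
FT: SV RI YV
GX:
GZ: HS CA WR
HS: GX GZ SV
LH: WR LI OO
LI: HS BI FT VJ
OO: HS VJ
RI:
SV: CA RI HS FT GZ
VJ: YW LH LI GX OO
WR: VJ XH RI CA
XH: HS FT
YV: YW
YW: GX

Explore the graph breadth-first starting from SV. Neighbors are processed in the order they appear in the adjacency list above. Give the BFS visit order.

Visit SV; enqueue CA, RI, HS, FT, GZ → queue [CA, RI, HS, FT, GZ]
Visit CA; enqueue LH, XH, YV → queue [RI, HS, FT, GZ, LH, XH, YV]
Visit RI → queue [HS, FT, GZ, LH, XH, YV]
Visit HS; enqueue GX → queue [FT, GZ, LH, XH, YV, GX]
Visit FT → queue [GZ, LH, XH, YV, GX]
Visit GZ; enqueue WR → queue [LH, XH, YV, GX, WR]
Visit LH; enqueue LI, OO → queue [XH, YV, GX, WR, LI, OO]
Visit XH → queue [YV, GX, WR, LI, OO]
Visit YV; enqueue YW → queue [GX, WR, LI, OO, YW]
Visit GX → queue [WR, LI, OO, YW]
Visit WR; enqueue VJ → queue [LI, OO, YW, VJ]
Visit LI; enqueue BI → queue [OO, YW, VJ, BI]
Visit OO → queue [YW, VJ, BI]
Visit YW → queue [VJ, BI]
Visit VJ → queue [BI]
Visit BI → queue []

SV -> CA -> RI -> HS -> FT -> GZ -> LH -> XH -> YV -> GX -> WR -> LI -> OO -> YW -> VJ -> BI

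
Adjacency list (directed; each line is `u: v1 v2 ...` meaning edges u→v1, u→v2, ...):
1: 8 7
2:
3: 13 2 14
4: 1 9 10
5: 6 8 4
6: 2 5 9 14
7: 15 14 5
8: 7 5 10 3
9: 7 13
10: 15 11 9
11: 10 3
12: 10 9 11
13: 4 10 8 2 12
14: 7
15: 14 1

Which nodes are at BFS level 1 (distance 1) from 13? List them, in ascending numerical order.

2, 4, 8, 10, 12

Level 0: 13
Level 1: 2, 4, 8, 10, 12
Level 2: 1, 3, 5, 7, 9, 11, 15
Level 3: 6, 14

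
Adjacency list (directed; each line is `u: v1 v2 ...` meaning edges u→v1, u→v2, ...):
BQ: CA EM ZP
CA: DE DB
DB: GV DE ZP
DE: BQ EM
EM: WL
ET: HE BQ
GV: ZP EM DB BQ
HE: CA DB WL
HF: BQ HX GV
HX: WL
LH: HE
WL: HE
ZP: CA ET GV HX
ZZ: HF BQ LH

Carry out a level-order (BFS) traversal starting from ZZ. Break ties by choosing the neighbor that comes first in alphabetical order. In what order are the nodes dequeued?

ZZ -> BQ -> HF -> LH -> CA -> EM -> ZP -> GV -> HX -> HE -> DB -> DE -> WL -> ET

Visit ZZ; enqueue BQ, HF, LH → queue [BQ, HF, LH]
Visit BQ; enqueue CA, EM, ZP → queue [HF, LH, CA, EM, ZP]
Visit HF; enqueue GV, HX → queue [LH, CA, EM, ZP, GV, HX]
Visit LH; enqueue HE → queue [CA, EM, ZP, GV, HX, HE]
Visit CA; enqueue DB, DE → queue [EM, ZP, GV, HX, HE, DB, DE]
Visit EM; enqueue WL → queue [ZP, GV, HX, HE, DB, DE, WL]
Visit ZP; enqueue ET → queue [GV, HX, HE, DB, DE, WL, ET]
Visit GV → queue [HX, HE, DB, DE, WL, ET]
Visit HX → queue [HE, DB, DE, WL, ET]
Visit HE → queue [DB, DE, WL, ET]
Visit DB → queue [DE, WL, ET]
Visit DE → queue [WL, ET]
Visit WL → queue [ET]
Visit ET → queue []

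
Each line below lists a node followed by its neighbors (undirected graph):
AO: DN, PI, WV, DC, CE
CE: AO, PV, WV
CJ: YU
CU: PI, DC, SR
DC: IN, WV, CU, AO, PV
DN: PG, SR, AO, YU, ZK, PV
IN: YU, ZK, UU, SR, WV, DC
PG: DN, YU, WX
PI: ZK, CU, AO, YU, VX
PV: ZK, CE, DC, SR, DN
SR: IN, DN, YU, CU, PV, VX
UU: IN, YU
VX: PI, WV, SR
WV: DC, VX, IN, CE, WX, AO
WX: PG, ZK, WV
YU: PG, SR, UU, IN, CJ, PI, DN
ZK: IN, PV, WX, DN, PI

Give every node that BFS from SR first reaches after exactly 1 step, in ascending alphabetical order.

Level 0: SR
Level 1: CU, DN, IN, PV, VX, YU
Level 2: AO, CE, CJ, DC, PG, PI, UU, WV, ZK
Level 3: WX

CU, DN, IN, PV, VX, YU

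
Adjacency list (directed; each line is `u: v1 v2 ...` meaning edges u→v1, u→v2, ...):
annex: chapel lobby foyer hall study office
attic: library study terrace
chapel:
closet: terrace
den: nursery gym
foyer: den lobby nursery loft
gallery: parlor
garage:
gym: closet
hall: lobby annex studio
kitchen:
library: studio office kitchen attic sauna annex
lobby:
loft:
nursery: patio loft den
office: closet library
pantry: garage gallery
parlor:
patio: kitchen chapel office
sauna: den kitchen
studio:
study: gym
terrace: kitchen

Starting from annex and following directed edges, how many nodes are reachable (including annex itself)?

19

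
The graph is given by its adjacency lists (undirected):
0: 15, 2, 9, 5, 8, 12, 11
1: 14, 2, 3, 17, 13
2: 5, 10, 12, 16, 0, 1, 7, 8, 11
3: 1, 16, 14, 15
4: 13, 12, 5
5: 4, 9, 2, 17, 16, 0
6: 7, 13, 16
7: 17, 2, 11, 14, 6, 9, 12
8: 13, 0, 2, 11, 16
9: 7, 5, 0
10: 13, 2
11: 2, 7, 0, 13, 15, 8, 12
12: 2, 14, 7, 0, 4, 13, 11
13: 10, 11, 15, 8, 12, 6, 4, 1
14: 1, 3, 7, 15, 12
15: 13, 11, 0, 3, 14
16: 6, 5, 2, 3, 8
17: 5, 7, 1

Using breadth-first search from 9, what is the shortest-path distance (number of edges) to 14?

2

Level 0: 9
Level 1: 0, 5, 7
Level 2: 2, 4, 6, 8, 11, 12, 14, 15, 16, 17
Level 3: 1, 3, 10, 13
14 first appears at level 2.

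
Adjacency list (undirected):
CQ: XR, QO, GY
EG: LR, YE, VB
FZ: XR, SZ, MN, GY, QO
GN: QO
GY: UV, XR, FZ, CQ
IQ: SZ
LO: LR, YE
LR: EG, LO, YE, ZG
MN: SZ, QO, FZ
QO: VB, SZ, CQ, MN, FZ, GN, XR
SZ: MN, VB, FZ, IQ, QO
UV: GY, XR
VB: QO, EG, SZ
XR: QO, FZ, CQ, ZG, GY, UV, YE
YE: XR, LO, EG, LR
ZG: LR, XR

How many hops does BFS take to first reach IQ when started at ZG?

4

Level 0: ZG
Level 1: LR, XR
Level 2: CQ, EG, FZ, GY, LO, QO, UV, YE
Level 3: GN, MN, SZ, VB
Level 4: IQ
IQ first appears at level 4.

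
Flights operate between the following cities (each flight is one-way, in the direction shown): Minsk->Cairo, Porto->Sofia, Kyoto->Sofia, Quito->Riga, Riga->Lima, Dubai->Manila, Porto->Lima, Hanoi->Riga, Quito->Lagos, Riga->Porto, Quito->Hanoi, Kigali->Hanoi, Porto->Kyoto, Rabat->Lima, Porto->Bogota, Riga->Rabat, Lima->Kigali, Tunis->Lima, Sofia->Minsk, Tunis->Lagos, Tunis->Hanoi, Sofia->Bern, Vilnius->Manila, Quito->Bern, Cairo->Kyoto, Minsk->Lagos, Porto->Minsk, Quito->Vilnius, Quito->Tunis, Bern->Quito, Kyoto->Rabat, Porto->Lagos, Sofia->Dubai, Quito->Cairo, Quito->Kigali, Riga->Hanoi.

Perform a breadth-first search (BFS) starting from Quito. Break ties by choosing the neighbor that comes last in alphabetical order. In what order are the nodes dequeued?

Visit Quito; enqueue Vilnius, Tunis, Riga, Lagos, Kigali, Hanoi, Cairo, Bern → queue [Vilnius, Tunis, Riga, Lagos, Kigali, Hanoi, Cairo, Bern]
Visit Vilnius; enqueue Manila → queue [Tunis, Riga, Lagos, Kigali, Hanoi, Cairo, Bern, Manila]
Visit Tunis; enqueue Lima → queue [Riga, Lagos, Kigali, Hanoi, Cairo, Bern, Manila, Lima]
Visit Riga; enqueue Rabat, Porto → queue [Lagos, Kigali, Hanoi, Cairo, Bern, Manila, Lima, Rabat, Porto]
Visit Lagos → queue [Kigali, Hanoi, Cairo, Bern, Manila, Lima, Rabat, Porto]
Visit Kigali → queue [Hanoi, Cairo, Bern, Manila, Lima, Rabat, Porto]
Visit Hanoi → queue [Cairo, Bern, Manila, Lima, Rabat, Porto]
Visit Cairo; enqueue Kyoto → queue [Bern, Manila, Lima, Rabat, Porto, Kyoto]
Visit Bern → queue [Manila, Lima, Rabat, Porto, Kyoto]
Visit Manila → queue [Lima, Rabat, Porto, Kyoto]
Visit Lima → queue [Rabat, Porto, Kyoto]
Visit Rabat → queue [Porto, Kyoto]
Visit Porto; enqueue Sofia, Minsk, Bogota → queue [Kyoto, Sofia, Minsk, Bogota]
Visit Kyoto → queue [Sofia, Minsk, Bogota]
Visit Sofia; enqueue Dubai → queue [Minsk, Bogota, Dubai]
Visit Minsk → queue [Bogota, Dubai]
Visit Bogota → queue [Dubai]
Visit Dubai → queue []

Quito, Vilnius, Tunis, Riga, Lagos, Kigali, Hanoi, Cairo, Bern, Manila, Lima, Rabat, Porto, Kyoto, Sofia, Minsk, Bogota, Dubai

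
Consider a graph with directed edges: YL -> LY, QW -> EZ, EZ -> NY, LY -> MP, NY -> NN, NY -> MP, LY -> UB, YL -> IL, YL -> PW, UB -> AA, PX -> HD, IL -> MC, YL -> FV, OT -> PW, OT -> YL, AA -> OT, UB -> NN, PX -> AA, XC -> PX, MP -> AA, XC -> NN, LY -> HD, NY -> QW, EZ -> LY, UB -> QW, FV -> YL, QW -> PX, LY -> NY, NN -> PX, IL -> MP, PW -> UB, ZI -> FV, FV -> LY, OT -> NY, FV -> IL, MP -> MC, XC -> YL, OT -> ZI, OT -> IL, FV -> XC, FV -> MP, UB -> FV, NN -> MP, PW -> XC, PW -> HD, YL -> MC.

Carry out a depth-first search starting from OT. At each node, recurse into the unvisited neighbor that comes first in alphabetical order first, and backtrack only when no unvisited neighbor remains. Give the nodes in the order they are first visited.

Visit OT
OT → IL
IL → MC
IL → MP
MP → AA
OT → NY
NY → NN
NN → PX
PX → HD
NY → QW
QW → EZ
EZ → LY
LY → UB
UB → FV
FV → XC
XC → YL
YL → PW
OT → ZI

OT, IL, MC, MP, AA, NY, NN, PX, HD, QW, EZ, LY, UB, FV, XC, YL, PW, ZI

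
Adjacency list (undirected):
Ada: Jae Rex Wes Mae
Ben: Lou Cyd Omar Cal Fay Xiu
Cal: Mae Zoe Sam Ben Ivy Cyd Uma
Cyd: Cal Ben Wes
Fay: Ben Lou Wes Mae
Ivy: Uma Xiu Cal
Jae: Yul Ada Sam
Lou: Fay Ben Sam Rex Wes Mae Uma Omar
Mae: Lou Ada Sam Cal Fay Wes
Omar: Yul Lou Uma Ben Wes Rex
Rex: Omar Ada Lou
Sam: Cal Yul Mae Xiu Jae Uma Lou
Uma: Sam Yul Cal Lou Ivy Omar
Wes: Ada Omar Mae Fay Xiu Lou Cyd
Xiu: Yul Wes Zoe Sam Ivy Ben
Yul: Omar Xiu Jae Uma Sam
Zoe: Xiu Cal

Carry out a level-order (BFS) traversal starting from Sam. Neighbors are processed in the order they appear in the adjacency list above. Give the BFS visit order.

Visit Sam; enqueue Cal, Yul, Mae, Xiu, Jae, Uma, Lou → queue [Cal, Yul, Mae, Xiu, Jae, Uma, Lou]
Visit Cal; enqueue Zoe, Ben, Ivy, Cyd → queue [Yul, Mae, Xiu, Jae, Uma, Lou, Zoe, Ben, Ivy, Cyd]
Visit Yul; enqueue Omar → queue [Mae, Xiu, Jae, Uma, Lou, Zoe, Ben, Ivy, Cyd, Omar]
Visit Mae; enqueue Ada, Fay, Wes → queue [Xiu, Jae, Uma, Lou, Zoe, Ben, Ivy, Cyd, Omar, Ada, Fay, Wes]
Visit Xiu → queue [Jae, Uma, Lou, Zoe, Ben, Ivy, Cyd, Omar, Ada, Fay, Wes]
Visit Jae → queue [Uma, Lou, Zoe, Ben, Ivy, Cyd, Omar, Ada, Fay, Wes]
Visit Uma → queue [Lou, Zoe, Ben, Ivy, Cyd, Omar, Ada, Fay, Wes]
Visit Lou; enqueue Rex → queue [Zoe, Ben, Ivy, Cyd, Omar, Ada, Fay, Wes, Rex]
Visit Zoe → queue [Ben, Ivy, Cyd, Omar, Ada, Fay, Wes, Rex]
Visit Ben → queue [Ivy, Cyd, Omar, Ada, Fay, Wes, Rex]
Visit Ivy → queue [Cyd, Omar, Ada, Fay, Wes, Rex]
Visit Cyd → queue [Omar, Ada, Fay, Wes, Rex]
Visit Omar → queue [Ada, Fay, Wes, Rex]
Visit Ada → queue [Fay, Wes, Rex]
Visit Fay → queue [Wes, Rex]
Visit Wes → queue [Rex]
Visit Rex → queue []

Sam, Cal, Yul, Mae, Xiu, Jae, Uma, Lou, Zoe, Ben, Ivy, Cyd, Omar, Ada, Fay, Wes, Rex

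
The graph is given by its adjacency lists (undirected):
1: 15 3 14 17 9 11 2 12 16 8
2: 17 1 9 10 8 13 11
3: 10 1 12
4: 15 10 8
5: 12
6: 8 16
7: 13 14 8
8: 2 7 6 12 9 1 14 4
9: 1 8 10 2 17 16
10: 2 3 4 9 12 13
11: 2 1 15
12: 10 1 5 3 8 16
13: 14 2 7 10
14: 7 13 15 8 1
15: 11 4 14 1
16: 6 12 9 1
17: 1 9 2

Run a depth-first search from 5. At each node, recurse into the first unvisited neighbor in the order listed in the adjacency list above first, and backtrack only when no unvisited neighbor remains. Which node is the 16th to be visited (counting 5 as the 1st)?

Visit 5
5 → 12
12 → 10
10 → 2
2 → 17
17 → 1
1 → 15
15 → 11
15 → 4
4 → 8
8 → 7
7 → 13
13 → 14
8 → 6
6 → 16
16 → 9
1 → 3

Visit order: 5, 12, 10, 2, 17, 1, 15, 11, 4, 8, 7, 13, 14, 6, 16, 9, 3

9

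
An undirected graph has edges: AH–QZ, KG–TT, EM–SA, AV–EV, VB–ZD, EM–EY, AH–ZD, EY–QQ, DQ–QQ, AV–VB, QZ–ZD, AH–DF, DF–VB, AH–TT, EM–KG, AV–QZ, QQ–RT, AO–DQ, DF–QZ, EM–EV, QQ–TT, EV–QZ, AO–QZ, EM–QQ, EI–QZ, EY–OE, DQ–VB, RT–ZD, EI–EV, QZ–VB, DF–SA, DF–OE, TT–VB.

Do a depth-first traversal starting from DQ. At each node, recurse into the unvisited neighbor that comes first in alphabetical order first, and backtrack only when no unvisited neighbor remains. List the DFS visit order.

DQ → AO → QZ → AH → DF → OE → EY → EM → EV → AV → VB → TT → KG → QQ → RT → ZD → EI → SA

Visit DQ
DQ → AO
AO → QZ
QZ → AH
AH → DF
DF → OE
OE → EY
EY → EM
EM → EV
EV → AV
AV → VB
VB → TT
TT → KG
TT → QQ
QQ → RT
RT → ZD
EV → EI
EM → SA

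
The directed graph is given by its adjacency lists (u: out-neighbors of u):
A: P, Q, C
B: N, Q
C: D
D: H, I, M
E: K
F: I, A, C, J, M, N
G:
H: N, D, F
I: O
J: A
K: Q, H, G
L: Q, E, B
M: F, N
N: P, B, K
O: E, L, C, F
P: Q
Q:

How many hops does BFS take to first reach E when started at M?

Level 0: M
Level 1: F, N
Level 2: A, B, C, I, J, K, P
Level 3: D, G, H, O, Q
Level 4: E, L
E first appears at level 4.

4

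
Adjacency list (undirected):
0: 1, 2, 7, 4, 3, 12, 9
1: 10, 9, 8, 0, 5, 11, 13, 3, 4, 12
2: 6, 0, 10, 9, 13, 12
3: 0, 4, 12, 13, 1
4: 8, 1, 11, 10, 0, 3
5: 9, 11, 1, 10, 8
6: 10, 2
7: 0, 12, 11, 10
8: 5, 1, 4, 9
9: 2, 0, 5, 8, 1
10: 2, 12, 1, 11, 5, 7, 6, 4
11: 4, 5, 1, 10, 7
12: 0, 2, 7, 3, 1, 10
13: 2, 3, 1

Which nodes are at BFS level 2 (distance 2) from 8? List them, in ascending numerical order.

0, 2, 3, 10, 11, 12, 13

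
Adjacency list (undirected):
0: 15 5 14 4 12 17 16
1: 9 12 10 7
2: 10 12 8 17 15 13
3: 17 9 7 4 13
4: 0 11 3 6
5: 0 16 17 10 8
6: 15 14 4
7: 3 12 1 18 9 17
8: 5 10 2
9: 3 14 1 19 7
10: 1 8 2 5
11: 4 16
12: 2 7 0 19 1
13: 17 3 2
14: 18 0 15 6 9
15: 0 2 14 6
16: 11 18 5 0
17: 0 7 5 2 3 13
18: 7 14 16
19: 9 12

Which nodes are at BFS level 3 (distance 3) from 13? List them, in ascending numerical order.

Level 0: 13
Level 1: 2, 3, 17
Level 2: 0, 4, 5, 7, 8, 9, 10, 12, 15
Level 3: 1, 6, 11, 14, 16, 18, 19

1, 6, 11, 14, 16, 18, 19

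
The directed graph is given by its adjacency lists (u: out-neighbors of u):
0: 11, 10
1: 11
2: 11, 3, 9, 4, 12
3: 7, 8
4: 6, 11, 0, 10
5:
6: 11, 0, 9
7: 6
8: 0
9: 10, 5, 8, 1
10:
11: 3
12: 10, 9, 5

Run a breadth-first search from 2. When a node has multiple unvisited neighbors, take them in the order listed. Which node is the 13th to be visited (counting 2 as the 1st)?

Visit 2; enqueue 11, 3, 9, 4, 12 → queue [11, 3, 9, 4, 12]
Visit 11 → queue [3, 9, 4, 12]
Visit 3; enqueue 7, 8 → queue [9, 4, 12, 7, 8]
Visit 9; enqueue 10, 5, 1 → queue [4, 12, 7, 8, 10, 5, 1]
Visit 4; enqueue 6, 0 → queue [12, 7, 8, 10, 5, 1, 6, 0]
Visit 12 → queue [7, 8, 10, 5, 1, 6, 0]
Visit 7 → queue [8, 10, 5, 1, 6, 0]
Visit 8 → queue [10, 5, 1, 6, 0]
Visit 10 → queue [5, 1, 6, 0]
Visit 5 → queue [1, 6, 0]
Visit 1 → queue [6, 0]
Visit 6 → queue [0]
Visit 0 → queue []

Visit order: 2, 11, 3, 9, 4, 12, 7, 8, 10, 5, 1, 6, 0

0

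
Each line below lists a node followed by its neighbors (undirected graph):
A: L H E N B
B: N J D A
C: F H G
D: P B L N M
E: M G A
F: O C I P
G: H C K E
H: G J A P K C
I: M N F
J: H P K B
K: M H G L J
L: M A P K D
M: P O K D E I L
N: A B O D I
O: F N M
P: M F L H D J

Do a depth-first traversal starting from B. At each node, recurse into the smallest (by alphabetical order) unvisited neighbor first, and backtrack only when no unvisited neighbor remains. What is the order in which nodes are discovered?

Visit B
B → A
A → E
E → G
G → C
C → F
F → I
I → M
M → D
D → L
L → K
K → H
H → J
J → P
D → N
N → O

B -> A -> E -> G -> C -> F -> I -> M -> D -> L -> K -> H -> J -> P -> N -> O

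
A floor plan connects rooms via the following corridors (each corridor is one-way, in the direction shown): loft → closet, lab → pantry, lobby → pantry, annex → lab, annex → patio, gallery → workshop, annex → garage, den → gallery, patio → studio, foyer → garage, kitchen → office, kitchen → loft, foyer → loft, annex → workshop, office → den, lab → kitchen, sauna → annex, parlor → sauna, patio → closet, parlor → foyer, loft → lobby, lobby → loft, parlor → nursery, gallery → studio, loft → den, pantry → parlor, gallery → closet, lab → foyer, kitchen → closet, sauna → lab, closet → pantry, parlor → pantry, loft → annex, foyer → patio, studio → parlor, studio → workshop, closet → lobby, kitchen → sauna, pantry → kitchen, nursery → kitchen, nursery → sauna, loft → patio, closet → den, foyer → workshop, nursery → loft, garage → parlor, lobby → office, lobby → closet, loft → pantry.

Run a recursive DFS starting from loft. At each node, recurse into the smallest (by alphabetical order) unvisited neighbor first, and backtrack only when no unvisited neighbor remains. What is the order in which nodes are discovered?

loft, annex, garage, parlor, foyer, patio, closet, den, gallery, studio, workshop, lobby, office, pantry, kitchen, sauna, lab, nursery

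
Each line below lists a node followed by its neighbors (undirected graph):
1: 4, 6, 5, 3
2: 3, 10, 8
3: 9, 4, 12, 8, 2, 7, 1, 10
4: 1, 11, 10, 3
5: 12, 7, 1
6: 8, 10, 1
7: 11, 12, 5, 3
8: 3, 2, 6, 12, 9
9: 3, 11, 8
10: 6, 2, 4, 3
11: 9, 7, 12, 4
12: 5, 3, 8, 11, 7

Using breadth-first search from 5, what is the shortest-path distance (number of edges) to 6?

2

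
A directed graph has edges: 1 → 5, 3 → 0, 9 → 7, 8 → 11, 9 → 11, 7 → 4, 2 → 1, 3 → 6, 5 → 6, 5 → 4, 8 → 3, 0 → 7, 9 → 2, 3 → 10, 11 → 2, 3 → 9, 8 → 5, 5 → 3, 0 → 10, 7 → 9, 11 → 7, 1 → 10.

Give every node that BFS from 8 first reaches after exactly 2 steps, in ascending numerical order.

0, 2, 4, 6, 7, 9, 10

Level 0: 8
Level 1: 3, 5, 11
Level 2: 0, 2, 4, 6, 7, 9, 10
Level 3: 1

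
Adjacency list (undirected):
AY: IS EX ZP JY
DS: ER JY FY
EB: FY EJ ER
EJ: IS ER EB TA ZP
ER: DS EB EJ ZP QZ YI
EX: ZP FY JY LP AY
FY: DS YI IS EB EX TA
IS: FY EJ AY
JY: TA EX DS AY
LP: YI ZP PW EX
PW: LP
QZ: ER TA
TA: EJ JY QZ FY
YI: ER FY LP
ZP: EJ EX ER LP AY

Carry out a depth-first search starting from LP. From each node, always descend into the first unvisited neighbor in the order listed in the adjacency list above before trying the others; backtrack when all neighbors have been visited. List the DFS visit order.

LP, YI, ER, DS, JY, TA, EJ, IS, FY, EB, EX, ZP, AY, QZ, PW

Visit LP
LP → YI
YI → ER
ER → DS
DS → JY
JY → TA
TA → EJ
EJ → IS
IS → FY
FY → EB
FY → EX
EX → ZP
ZP → AY
TA → QZ
LP → PW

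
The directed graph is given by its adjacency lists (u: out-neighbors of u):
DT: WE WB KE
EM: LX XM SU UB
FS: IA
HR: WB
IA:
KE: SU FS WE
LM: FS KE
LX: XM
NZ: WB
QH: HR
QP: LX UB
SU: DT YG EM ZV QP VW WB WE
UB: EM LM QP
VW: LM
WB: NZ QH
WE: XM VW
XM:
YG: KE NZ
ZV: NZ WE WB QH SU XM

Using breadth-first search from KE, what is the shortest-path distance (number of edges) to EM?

2

Level 0: KE
Level 1: FS, SU, WE
Level 2: DT, EM, IA, QP, VW, WB, XM, YG, ZV
Level 3: LM, LX, NZ, QH, UB
Level 4: HR
EM first appears at level 2.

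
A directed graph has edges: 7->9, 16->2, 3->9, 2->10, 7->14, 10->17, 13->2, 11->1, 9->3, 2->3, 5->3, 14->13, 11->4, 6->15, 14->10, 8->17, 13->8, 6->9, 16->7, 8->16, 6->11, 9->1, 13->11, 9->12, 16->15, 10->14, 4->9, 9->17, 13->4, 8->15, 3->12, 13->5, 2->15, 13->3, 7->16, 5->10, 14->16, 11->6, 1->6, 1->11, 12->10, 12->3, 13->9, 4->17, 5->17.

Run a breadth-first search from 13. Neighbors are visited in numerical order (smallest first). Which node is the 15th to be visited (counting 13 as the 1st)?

6

Visit 13; enqueue 2, 3, 4, 5, 8, 9, 11 → queue [2, 3, 4, 5, 8, 9, 11]
Visit 2; enqueue 10, 15 → queue [3, 4, 5, 8, 9, 11, 10, 15]
Visit 3; enqueue 12 → queue [4, 5, 8, 9, 11, 10, 15, 12]
Visit 4; enqueue 17 → queue [5, 8, 9, 11, 10, 15, 12, 17]
Visit 5 → queue [8, 9, 11, 10, 15, 12, 17]
Visit 8; enqueue 16 → queue [9, 11, 10, 15, 12, 17, 16]
Visit 9; enqueue 1 → queue [11, 10, 15, 12, 17, 16, 1]
Visit 11; enqueue 6 → queue [10, 15, 12, 17, 16, 1, 6]
Visit 10; enqueue 14 → queue [15, 12, 17, 16, 1, 6, 14]
Visit 15 → queue [12, 17, 16, 1, 6, 14]
Visit 12 → queue [17, 16, 1, 6, 14]
Visit 17 → queue [16, 1, 6, 14]
Visit 16; enqueue 7 → queue [1, 6, 14, 7]
Visit 1 → queue [6, 14, 7]
Visit 6 → queue [14, 7]
Visit 14 → queue [7]
Visit 7 → queue []

Visit order: 13, 2, 3, 4, 5, 8, 9, 11, 10, 15, 12, 17, 16, 1, 6, 14, 7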